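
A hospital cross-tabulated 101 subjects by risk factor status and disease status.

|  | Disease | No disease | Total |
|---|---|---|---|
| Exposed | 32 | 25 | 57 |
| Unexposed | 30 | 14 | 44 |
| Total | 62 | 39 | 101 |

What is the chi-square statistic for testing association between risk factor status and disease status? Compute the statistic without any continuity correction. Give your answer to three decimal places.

Grand total N = 101.
Expected counts (row total × column total / N):
  Exposed, Disease: 57×62/101 = 34.9901
  Exposed, No disease: 57×39/101 = 22.0099
  Unexposed, Disease: 44×62/101 = 27.0099
  Unexposed, No disease: 44×39/101 = 16.9901
Contributions (O − E)²/E:
  (32 − 34.9901)²/34.9901 = 0.2555
  (25 − 22.0099)²/22.0099 = 0.4062
  (30 − 27.0099)²/27.0099 = 0.3310
  (14 − 16.9901)²/16.9901 = 0.5262
χ² = 0.2555 + 0.4062 + 0.3310 + 0.5262 = 1.519

1.519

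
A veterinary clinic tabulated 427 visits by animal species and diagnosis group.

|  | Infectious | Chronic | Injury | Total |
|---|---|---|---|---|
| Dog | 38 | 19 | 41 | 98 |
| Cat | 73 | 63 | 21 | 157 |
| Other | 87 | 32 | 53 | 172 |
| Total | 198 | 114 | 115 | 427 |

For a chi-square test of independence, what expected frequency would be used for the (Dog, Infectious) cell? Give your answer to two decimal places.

Row total (Dog) = 98; column total (Infectious) = 198; grand total N = 427.
Expected count = (row total × column total) / N = 98 × 198 / 427 = 45.44.

45.44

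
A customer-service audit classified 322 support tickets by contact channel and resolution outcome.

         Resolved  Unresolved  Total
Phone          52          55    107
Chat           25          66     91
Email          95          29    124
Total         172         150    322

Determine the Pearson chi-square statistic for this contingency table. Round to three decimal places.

52.427

Grand total N = 322.
Expected counts (row total × column total / N):
  Phone, Resolved: 107×172/322 = 57.1553
  Phone, Unresolved: 107×150/322 = 49.8447
  Chat, Resolved: 91×172/322 = 48.6087
  Chat, Unresolved: 91×150/322 = 42.3913
  Email, Resolved: 124×172/322 = 66.2360
  Email, Unresolved: 124×150/322 = 57.7640
Contributions (O − E)²/E:
  (52 − 57.1553)²/57.1553 = 0.4650
  (55 − 49.8447)²/49.8447 = 0.5332
  (25 − 48.6087)²/48.6087 = 11.4665
  (66 − 42.3913)²/42.3913 = 13.1482
  (95 − 66.2360)²/66.2360 = 12.4912
  (29 − 57.7640)²/57.7640 = 14.3232
χ² = 0.4650 + 0.5332 + 11.4665 + 13.1482 + 12.4912 + 14.3232 = 52.427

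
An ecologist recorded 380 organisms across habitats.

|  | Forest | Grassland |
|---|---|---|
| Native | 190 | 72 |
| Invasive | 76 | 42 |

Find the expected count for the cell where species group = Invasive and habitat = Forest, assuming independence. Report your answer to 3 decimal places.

Row total (Invasive) = 118; column total (Forest) = 266; grand total N = 380.
Expected count = (row total × column total) / N = 118 × 266 / 380 = 82.600.

82.600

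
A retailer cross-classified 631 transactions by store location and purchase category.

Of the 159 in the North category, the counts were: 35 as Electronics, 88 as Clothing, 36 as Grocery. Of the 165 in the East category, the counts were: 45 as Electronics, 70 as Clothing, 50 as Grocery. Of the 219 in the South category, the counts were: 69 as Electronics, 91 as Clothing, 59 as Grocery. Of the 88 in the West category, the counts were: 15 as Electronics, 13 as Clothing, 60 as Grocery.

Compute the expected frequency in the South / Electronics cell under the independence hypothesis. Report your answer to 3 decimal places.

Row total (South) = 219; column total (Electronics) = 164; grand total N = 631.
Expected count = (row total × column total) / N = 219 × 164 / 631 = 56.919.

56.919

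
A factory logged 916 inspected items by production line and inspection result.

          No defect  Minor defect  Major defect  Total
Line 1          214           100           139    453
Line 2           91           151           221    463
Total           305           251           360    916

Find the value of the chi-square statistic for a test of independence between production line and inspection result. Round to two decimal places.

78.54

Grand total N = 916.
Expected counts (row total × column total / N):
  Line 1, No defect: 453×305/916 = 150.835
  Line 1, Minor defect: 453×251/916 = 124.130
  Line 1, Major defect: 453×360/916 = 178.035
  Line 2, No defect: 463×305/916 = 154.165
  Line 2, Minor defect: 463×251/916 = 126.870
  Line 2, Major defect: 463×360/916 = 181.965
Contributions (O − E)²/E:
  (214 − 150.835)²/150.835 = 26.4515
  (100 − 124.130)²/124.130 = 4.6907
  (139 − 178.035)²/178.035 = 8.5586
  (91 − 154.165)²/154.165 = 25.8802
  (151 − 126.870)²/126.870 = 4.5894
  (221 − 181.965)²/181.965 = 8.3738
χ² = 26.4515 + 4.6907 + 8.5586 + 25.8802 + 4.5894 + 8.3738 = 78.54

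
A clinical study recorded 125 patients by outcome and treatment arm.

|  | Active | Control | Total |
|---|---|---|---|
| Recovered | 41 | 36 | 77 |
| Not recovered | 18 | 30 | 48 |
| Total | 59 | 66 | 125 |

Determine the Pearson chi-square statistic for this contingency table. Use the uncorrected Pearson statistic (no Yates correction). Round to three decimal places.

Grand total N = 125.
Expected counts (row total × column total / N):
  Recovered, Active: 77×59/125 = 36.3440
  Recovered, Control: 77×66/125 = 40.6560
  Not recovered, Active: 48×59/125 = 22.6560
  Not recovered, Control: 48×66/125 = 25.3440
Contributions (O − E)²/E:
  (41 − 36.3440)²/36.3440 = 0.5965
  (36 − 40.6560)²/40.6560 = 0.5332
  (18 − 22.6560)²/22.6560 = 0.9568
  (30 − 25.3440)²/25.3440 = 0.8554
χ² = 0.5965 + 0.5332 + 0.9568 + 0.8554 = 2.942

2.942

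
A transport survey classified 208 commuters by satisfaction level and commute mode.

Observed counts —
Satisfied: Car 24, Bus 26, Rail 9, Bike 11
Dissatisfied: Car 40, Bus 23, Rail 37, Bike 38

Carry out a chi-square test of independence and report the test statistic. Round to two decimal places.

15.53

Row totals: 70, 138. Column totals: 64, 49, 46, 49. Grand total N = 208.
Expected counts (row total × column total / N):
  Satisfied, Car: 70×64/208 = 21.538
  Satisfied, Bus: 70×49/208 = 16.490
  Satisfied, Rail: 70×46/208 = 15.481
  Satisfied, Bike: 70×49/208 = 16.490
  Dissatisfied, Car: 138×64/208 = 42.462
  Dissatisfied, Bus: 138×49/208 = 32.510
  Dissatisfied, Rail: 138×46/208 = 30.519
  Dissatisfied, Bike: 138×49/208 = 32.510
Contributions (O − E)²/E:
  (24 − 21.538)²/21.538 = 0.2814
  (26 − 16.490)²/16.490 = 5.4845
  (9 − 15.481)²/15.481 = 2.7132
  (11 − 16.490)²/16.490 = 1.8278
  (40 − 42.462)²/42.462 = 0.1427
  (23 − 32.510)²/32.510 = 2.7819
  (37 − 30.519)²/30.519 = 1.3763
  (38 − 32.510)²/32.510 = 0.9271
χ² = 0.2814 + 5.4845 + 2.7132 + 1.8278 + 0.1427 + 2.7819 + 1.3763 + 0.9271 = 15.53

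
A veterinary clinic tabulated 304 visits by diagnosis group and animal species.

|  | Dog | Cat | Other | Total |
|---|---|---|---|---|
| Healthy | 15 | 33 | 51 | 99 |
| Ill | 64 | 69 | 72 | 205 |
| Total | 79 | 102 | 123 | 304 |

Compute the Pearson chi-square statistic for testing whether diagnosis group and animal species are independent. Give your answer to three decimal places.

Grand total N = 304.
Expected counts (row total × column total / N):
  Healthy, Dog: 99×79/304 = 25.7270
  Healthy, Cat: 99×102/304 = 33.2171
  Healthy, Other: 99×123/304 = 40.0559
  Ill, Dog: 205×79/304 = 53.2730
  Ill, Cat: 205×102/304 = 68.7829
  Ill, Other: 205×123/304 = 82.9441
Contributions (O − E)²/E:
  (15 − 25.7270)²/25.7270 = 4.4727
  (33 − 33.2171)²/33.2171 = 0.0014
  (51 − 40.0559)²/40.0559 = 2.9902
  (64 − 53.2730)²/53.2730 = 2.1600
  (69 − 68.7829)²/68.7829 = 0.0007
  (72 − 82.9441)²/82.9441 = 1.4440
χ² = 4.4727 + 0.0014 + 2.9902 + 2.1600 + 0.0007 + 1.4440 = 11.069

11.069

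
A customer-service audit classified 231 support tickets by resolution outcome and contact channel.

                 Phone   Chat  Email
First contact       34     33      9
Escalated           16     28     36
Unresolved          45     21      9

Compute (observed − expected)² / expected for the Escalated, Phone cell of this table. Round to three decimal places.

8.681

Row total (Escalated) = 80; column total (Phone) = 95; N = 231.
Expected count E = 80 × 95 / 231 = 32.9004.
Contribution = (O − E)²/E = (16 − 32.9004)² / 32.9004 = 8.681.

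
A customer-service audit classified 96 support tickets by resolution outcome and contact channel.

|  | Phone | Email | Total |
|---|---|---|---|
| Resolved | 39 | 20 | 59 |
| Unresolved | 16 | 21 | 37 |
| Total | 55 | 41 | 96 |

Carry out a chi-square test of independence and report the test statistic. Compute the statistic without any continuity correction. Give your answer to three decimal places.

4.856

Grand total N = 96.
Expected counts (row total × column total / N):
  Resolved, Phone: 59×55/96 = 33.8021
  Resolved, Email: 59×41/96 = 25.1979
  Unresolved, Phone: 37×55/96 = 21.1979
  Unresolved, Email: 37×41/96 = 15.8021
Contributions (O − E)²/E:
  (39 − 33.8021)²/33.8021 = 0.7993
  (20 − 25.1979)²/25.1979 = 1.0722
  (16 − 21.1979)²/21.1979 = 1.2746
  (21 − 15.8021)²/15.8021 = 1.7098
χ² = 0.7993 + 1.0722 + 1.2746 + 1.7098 = 4.856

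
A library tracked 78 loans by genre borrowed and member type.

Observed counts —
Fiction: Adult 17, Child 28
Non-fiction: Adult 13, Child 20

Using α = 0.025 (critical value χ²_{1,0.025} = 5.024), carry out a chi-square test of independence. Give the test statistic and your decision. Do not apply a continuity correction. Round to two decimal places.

Row totals: 45, 33. Column totals: 30, 48. Grand total N = 78.
Expected counts (row total × column total / N):
  Fiction, Adult: 45×30/78 = 17.308
  Fiction, Child: 45×48/78 = 27.692
  Non-fiction, Adult: 33×30/78 = 12.692
  Non-fiction, Child: 33×48/78 = 20.308
Contributions (O − E)²/E:
  (17 − 17.308)²/17.308 = 0.0055
  (28 − 27.692)²/27.692 = 0.0034
  (13 − 12.692)²/12.692 = 0.0075
  (20 − 20.308)²/20.308 = 0.0047
χ² = 0.0055 + 0.0034 + 0.0075 + 0.0047 = 0.02
df = (2−1)(2−1) = 1. Since 0.02 < 5.024, fail to reject the null hypothesis of independence at α = 0.025.

0.02; fail to reject H₀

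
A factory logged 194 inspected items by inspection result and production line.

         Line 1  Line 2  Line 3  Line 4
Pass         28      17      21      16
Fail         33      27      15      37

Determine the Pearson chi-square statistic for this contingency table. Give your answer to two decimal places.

7.54

Row totals: 82, 112. Column totals: 61, 44, 36, 53. Grand total N = 194.
Expected counts (row total × column total / N):
  Pass, Line 1: 82×61/194 = 25.7835
  Pass, Line 2: 82×44/194 = 18.5979
  Pass, Line 3: 82×36/194 = 15.2165
  Pass, Line 4: 82×53/194 = 22.4021
  Fail, Line 1: 112×61/194 = 35.2165
  Fail, Line 2: 112×44/194 = 25.4021
  Fail, Line 3: 112×36/194 = 20.7835
  Fail, Line 4: 112×53/194 = 30.5979
Contributions (O − E)²/E:
  (28 − 25.7835)²/25.7835 = 0.1905
  (17 − 18.5979)²/18.5979 = 0.1373
  (21 − 15.2165)²/15.2165 = 2.1982
  (16 − 22.4021)²/22.4021 = 1.8296
  (33 − 35.2165)²/35.2165 = 0.1395
  (27 − 25.4021)²/25.4021 = 0.1005
  (15 − 20.7835)²/20.7835 = 1.6094
  (37 − 30.5979)²/30.5979 = 1.3395
χ² = 0.1905 + 0.1373 + 2.1982 + 1.8296 + 0.1395 + 0.1005 + 1.6094 + 1.3395 = 7.54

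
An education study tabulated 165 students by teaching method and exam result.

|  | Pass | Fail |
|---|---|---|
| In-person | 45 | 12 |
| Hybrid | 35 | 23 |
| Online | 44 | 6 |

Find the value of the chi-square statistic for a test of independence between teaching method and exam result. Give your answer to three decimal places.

11.669

Row totals: 57, 58, 50. Column totals: 124, 41. Grand total N = 165.
Expected counts (row total × column total / N):
  In-person, Pass: 57×124/165 = 42.8364
  In-person, Fail: 57×41/165 = 14.1636
  Hybrid, Pass: 58×124/165 = 43.5879
  Hybrid, Fail: 58×41/165 = 14.4121
  Online, Pass: 50×124/165 = 37.5758
  Online, Fail: 50×41/165 = 12.4242
Contributions (O − E)²/E:
  (45 − 42.8364)²/42.8364 = 0.1093
  (12 − 14.1636)²/14.1636 = 0.3305
  (35 − 43.5879)²/43.5879 = 1.6920
  (23 − 14.4121)²/14.4121 = 5.1174
  (44 − 37.5758)²/37.5758 = 1.0983
  (6 − 12.4242)²/12.4242 = 3.3218
χ² = 0.1093 + 0.3305 + 1.6920 + 5.1174 + 1.0983 + 3.3218 = 11.669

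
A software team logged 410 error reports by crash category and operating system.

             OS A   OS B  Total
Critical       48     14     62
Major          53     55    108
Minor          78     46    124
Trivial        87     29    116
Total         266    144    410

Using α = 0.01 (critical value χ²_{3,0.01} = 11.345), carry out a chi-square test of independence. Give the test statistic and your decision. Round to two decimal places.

Grand total N = 410.
Expected counts (row total × column total / N):
  Critical, OS A: 62×266/410 = 40.224
  Critical, OS B: 62×144/410 = 21.776
  Major, OS A: 108×266/410 = 70.068
  Major, OS B: 108×144/410 = 37.932
  Minor, OS A: 124×266/410 = 80.449
  Minor, OS B: 124×144/410 = 43.551
  Trivial, OS A: 116×266/410 = 75.259
  Trivial, OS B: 116×144/410 = 40.741
Contributions (O − E)²/E:
  (48 − 40.224)²/40.224 = 1.5032
  (14 − 21.776)²/21.776 = 2.7767
  (53 − 70.068)²/70.068 = 4.1576
  (55 − 37.932)²/37.932 = 7.6800
  (78 − 80.449)²/80.449 = 0.0746
  (46 − 43.551)²/43.551 = 0.1377
  (87 − 75.259)²/75.259 = 1.8317
  (29 − 40.741)²/40.741 = 3.3836
χ² = 1.5032 + 2.7767 + 4.1576 + 7.6800 + 0.0746 + 0.1377 + 1.8317 + 3.3836 = 21.55
df = (4−1)(2−1) = 3. Since 21.55 > 11.345, reject the null hypothesis of independence at α = 0.01.

21.55; reject H₀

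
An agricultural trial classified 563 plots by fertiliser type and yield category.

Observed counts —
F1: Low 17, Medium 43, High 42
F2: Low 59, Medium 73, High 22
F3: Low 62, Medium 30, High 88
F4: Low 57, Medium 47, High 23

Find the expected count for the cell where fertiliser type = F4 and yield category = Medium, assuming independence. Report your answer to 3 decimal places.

Row total (F4) = 127; column total (Medium) = 193; grand total N = 563.
Expected count = (row total × column total) / N = 127 × 193 / 563 = 43.536.

43.536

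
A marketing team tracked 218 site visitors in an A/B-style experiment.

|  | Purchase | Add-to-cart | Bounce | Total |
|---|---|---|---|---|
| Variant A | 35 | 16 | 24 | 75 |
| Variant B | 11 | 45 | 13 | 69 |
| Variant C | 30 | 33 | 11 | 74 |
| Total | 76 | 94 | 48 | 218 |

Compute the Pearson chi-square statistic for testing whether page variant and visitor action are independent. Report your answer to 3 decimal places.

Grand total N = 218.
Expected counts (row total × column total / N):
  Variant A, Purchase: 75×76/218 = 26.1468
  Variant A, Add-to-cart: 75×94/218 = 32.3394
  Variant A, Bounce: 75×48/218 = 16.5138
  Variant B, Purchase: 69×76/218 = 24.0550
  Variant B, Add-to-cart: 69×94/218 = 29.7523
  Variant B, Bounce: 69×48/218 = 15.1927
  Variant C, Purchase: 74×76/218 = 25.7982
  Variant C, Add-to-cart: 74×94/218 = 31.9083
  Variant C, Bounce: 74×48/218 = 16.2936
Contributions (O − E)²/E:
  (35 − 26.1468)²/26.1468 = 2.9977
  (16 − 32.3394)²/32.3394 = 8.2554
  (24 − 16.5138)²/16.5138 = 3.3937
  (11 − 24.0550)²/24.0550 = 7.0851
  (45 − 29.7523)²/29.7523 = 7.8143
  (13 − 15.1927)²/15.1927 = 0.3165
  (30 − 25.7982)²/25.7982 = 0.6844
  (33 − 31.9083)²/31.9083 = 0.0374
  (11 − 16.2936)²/16.2936 = 1.7198
χ² = 2.9977 + 8.2554 + 3.3937 + 7.0851 + 7.8143 + 0.3165 + 0.6844 + 0.0374 + 1.7198 = 32.304

32.304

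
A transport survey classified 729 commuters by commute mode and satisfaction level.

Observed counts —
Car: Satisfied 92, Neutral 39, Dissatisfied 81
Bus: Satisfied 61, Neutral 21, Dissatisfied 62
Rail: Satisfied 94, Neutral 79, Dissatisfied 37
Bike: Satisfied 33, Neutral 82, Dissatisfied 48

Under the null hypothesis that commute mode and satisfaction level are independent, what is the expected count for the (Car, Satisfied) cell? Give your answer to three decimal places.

81.427

Row total (Car) = 212; column total (Satisfied) = 280; grand total N = 729.
Expected count = (row total × column total) / N = 212 × 280 / 729 = 81.427.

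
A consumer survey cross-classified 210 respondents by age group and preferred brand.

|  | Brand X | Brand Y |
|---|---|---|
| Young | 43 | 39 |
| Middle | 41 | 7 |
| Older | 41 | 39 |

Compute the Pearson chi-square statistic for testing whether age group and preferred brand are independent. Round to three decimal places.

17.338

Row totals: 82, 48, 80. Column totals: 125, 85. Grand total N = 210.
Expected counts (row total × column total / N):
  Young, Brand X: 82×125/210 = 48.80952
  Young, Brand Y: 82×85/210 = 33.19048
  Middle, Brand X: 48×125/210 = 28.57143
  Middle, Brand Y: 48×85/210 = 19.42857
  Older, Brand X: 80×125/210 = 47.61905
  Older, Brand Y: 80×85/210 = 32.38095
Contributions (O − E)²/E:
  (43 − 48.80952)²/48.80952 = 0.6915
  (39 − 33.19048)²/33.19048 = 1.0169
  (41 − 28.57143)²/28.57143 = 5.4064
  (7 − 19.42857)²/19.42857 = 7.9506
  (41 − 47.61905)²/47.61905 = 0.9200
  (39 − 32.38095)²/32.38095 = 1.3530
χ² = 0.6915 + 1.0169 + 5.4064 + 7.9506 + 0.9200 + 1.3530 = 17.338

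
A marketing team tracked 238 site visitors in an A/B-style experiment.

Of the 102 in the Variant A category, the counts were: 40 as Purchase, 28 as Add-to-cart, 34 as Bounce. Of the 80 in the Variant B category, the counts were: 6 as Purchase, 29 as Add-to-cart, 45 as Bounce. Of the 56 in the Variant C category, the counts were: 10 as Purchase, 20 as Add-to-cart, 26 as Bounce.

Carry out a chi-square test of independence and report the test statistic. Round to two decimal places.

26.92

Row totals: 102, 80, 56. Column totals: 56, 77, 105. Grand total N = 238.
Expected counts (row total × column total / N):
  Variant A, Purchase: 102×56/238 = 24.000
  Variant A, Add-to-cart: 102×77/238 = 33.000
  Variant A, Bounce: 102×105/238 = 45.000
  Variant B, Purchase: 80×56/238 = 18.824
  Variant B, Add-to-cart: 80×77/238 = 25.882
  Variant B, Bounce: 80×105/238 = 35.294
  Variant C, Purchase: 56×56/238 = 13.176
  Variant C, Add-to-cart: 56×77/238 = 18.118
  Variant C, Bounce: 56×105/238 = 24.706
Contributions (O − E)²/E:
  (40 − 24.000)²/24.000 = 10.6667
  (28 − 33.000)²/33.000 = 0.7576
  (34 − 45.000)²/45.000 = 2.6889
  (6 − 18.824)²/18.824 = 8.7365
  (29 − 25.882)²/25.882 = 0.3756
  (45 − 35.294)²/35.294 = 2.6692
  (10 − 13.176)²/13.176 = 0.7656
  (20 − 18.118)²/18.118 = 0.1955
  (26 − 24.706)²/24.706 = 0.0678
χ² = 10.6667 + 0.7576 + 2.6889 + 8.7365 + 0.3756 + 2.6692 + 0.7656 + 0.1955 + 0.0678 = 26.92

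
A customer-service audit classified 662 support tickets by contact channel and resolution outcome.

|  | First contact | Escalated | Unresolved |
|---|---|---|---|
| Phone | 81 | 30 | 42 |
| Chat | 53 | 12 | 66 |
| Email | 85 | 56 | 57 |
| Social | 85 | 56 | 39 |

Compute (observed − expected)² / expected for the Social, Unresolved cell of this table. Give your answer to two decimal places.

4.89

Row total (Social) = 180; column total (Unresolved) = 204; N = 662.
Expected count E = 180 × 204 / 662 = 55.4683.
Contribution = (O − E)²/E = (39 − 55.4683)² / 55.4683 = 4.89.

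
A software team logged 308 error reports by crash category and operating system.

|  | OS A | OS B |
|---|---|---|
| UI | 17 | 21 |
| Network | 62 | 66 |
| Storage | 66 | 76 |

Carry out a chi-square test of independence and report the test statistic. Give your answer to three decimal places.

Row totals: 38, 128, 142. Column totals: 145, 163. Grand total N = 308.
Expected counts (row total × column total / N):
  UI, OS A: 38×145/308 = 17.8896
  UI, OS B: 38×163/308 = 20.1104
  Network, OS A: 128×145/308 = 60.2597
  Network, OS B: 128×163/308 = 67.7403
  Storage, OS A: 142×145/308 = 66.8506
  Storage, OS B: 142×163/308 = 75.1494
Contributions (O − E)²/E:
  (17 − 17.8896)²/17.8896 = 0.0442
  (21 − 20.1104)²/20.1104 = 0.0394
  (62 − 60.2597)²/60.2597 = 0.0503
  (66 − 67.7403)²/67.7403 = 0.0447
  (66 − 66.8506)²/66.8506 = 0.0108
  (76 − 75.1494)²/75.1494 = 0.0096
χ² = 0.0442 + 0.0394 + 0.0503 + 0.0447 + 0.0108 + 0.0096 = 0.199

0.199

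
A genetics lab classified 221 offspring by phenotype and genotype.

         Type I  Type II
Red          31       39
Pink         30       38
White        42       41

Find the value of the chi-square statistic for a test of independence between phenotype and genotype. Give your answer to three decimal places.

Row totals: 70, 68, 83. Column totals: 103, 118. Grand total N = 221.
Expected counts (row total × column total / N):
  Red, Type I: 70×103/221 = 32.6244
  Red, Type II: 70×118/221 = 37.3756
  Pink, Type I: 68×103/221 = 31.6923
  Pink, Type II: 68×118/221 = 36.3077
  White, Type I: 83×103/221 = 38.6833
  White, Type II: 83×118/221 = 44.3167
Contributions (O − E)²/E:
  (31 − 32.6244)²/32.6244 = 0.0809
  (39 − 37.3756)²/37.3756 = 0.0706
  (30 − 31.6923)²/31.6923 = 0.0904
  (38 − 36.3077)²/36.3077 = 0.0789
  (42 − 38.6833)²/38.6833 = 0.2844
  (41 − 44.3167)²/44.3167 = 0.2482
χ² = 0.0809 + 0.0706 + 0.0904 + 0.0789 + 0.2844 + 0.2482 = 0.853

0.853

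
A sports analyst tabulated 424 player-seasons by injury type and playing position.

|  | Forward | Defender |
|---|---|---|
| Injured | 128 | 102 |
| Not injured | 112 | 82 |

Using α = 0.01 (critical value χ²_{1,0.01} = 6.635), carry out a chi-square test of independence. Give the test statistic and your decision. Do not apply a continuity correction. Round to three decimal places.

0.185; fail to reject H₀

Row totals: 230, 194. Column totals: 240, 184. Grand total N = 424.
Expected counts (row total × column total / N):
  Injured, Forward: 230×240/424 = 130.1887
  Injured, Defender: 230×184/424 = 99.8113
  Not injured, Forward: 194×240/424 = 109.8113
  Not injured, Defender: 194×184/424 = 84.1887
Contributions (O − E)²/E:
  (128 − 130.1887)²/130.1887 = 0.0368
  (102 − 99.8113)²/99.8113 = 0.0480
  (112 − 109.8113)²/109.8113 = 0.0436
  (82 − 84.1887)²/84.1887 = 0.0569
χ² = 0.0368 + 0.0480 + 0.0436 + 0.0569 = 0.185
df = (2−1)(2−1) = 1. Since 0.185 < 6.635, fail to reject the null hypothesis of independence at α = 0.01.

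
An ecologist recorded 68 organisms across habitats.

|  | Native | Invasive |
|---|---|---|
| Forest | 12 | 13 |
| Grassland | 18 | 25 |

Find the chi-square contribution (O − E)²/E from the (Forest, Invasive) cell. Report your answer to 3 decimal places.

0.067

Row total (Forest) = 25; column total (Invasive) = 38; N = 68.
Expected count E = 25 × 38 / 68 = 13.9706.
Contribution = (O − E)²/E = (13 − 13.9706)² / 13.9706 = 0.067.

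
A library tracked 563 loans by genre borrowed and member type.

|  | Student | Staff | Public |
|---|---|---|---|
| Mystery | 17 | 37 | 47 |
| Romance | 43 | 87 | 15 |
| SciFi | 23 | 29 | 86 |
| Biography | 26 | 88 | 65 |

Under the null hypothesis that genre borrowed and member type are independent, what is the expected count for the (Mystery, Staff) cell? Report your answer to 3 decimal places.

43.234

Row total (Mystery) = 101; column total (Staff) = 241; grand total N = 563.
Expected count = (row total × column total) / N = 101 × 241 / 563 = 43.234.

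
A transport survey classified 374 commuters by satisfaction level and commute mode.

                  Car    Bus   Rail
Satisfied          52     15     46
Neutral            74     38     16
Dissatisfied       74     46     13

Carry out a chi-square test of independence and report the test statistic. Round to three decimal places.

Row totals: 113, 128, 133. Column totals: 200, 99, 75. Grand total N = 374.
Expected counts (row total × column total / N):
  Satisfied, Car: 113×200/374 = 60.4278
  Satisfied, Bus: 113×99/374 = 29.9118
  Satisfied, Rail: 113×75/374 = 22.6604
  Neutral, Car: 128×200/374 = 68.4492
  Neutral, Bus: 128×99/374 = 33.8824
  Neutral, Rail: 128×75/374 = 25.6684
  Dissatisfied, Car: 133×200/374 = 71.1230
  Dissatisfied, Bus: 133×99/374 = 35.2059
  Dissatisfied, Rail: 133×75/374 = 26.6711
Contributions (O − E)²/E:
  (52 − 60.4278)²/60.4278 = 1.1754
  (15 − 29.9118)²/29.9118 = 7.4339
  (46 − 22.6604)²/22.6604 = 24.0392
  (74 − 68.4492)²/68.4492 = 0.4501
  (38 − 33.8824)²/33.8824 = 0.5004
  (16 − 25.6684)²/25.6684 = 3.6418
  (74 − 71.1230)²/71.1230 = 0.1164
  (46 − 35.2059)²/35.2059 = 3.3095
  (13 − 26.6711)²/26.6711 = 7.0075
χ² = 1.1754 + 7.4339 + 24.0392 + 0.4501 + 0.5004 + 3.6418 + 0.1164 + 3.3095 + 7.0075 = 47.674

47.674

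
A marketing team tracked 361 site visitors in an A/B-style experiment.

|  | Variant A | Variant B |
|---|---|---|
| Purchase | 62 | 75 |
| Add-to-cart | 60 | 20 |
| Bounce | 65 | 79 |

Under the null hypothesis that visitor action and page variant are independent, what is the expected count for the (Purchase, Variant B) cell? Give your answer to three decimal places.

Row total (Purchase) = 137; column total (Variant B) = 174; grand total N = 361.
Expected count = (row total × column total) / N = 137 × 174 / 361 = 66.033.

66.033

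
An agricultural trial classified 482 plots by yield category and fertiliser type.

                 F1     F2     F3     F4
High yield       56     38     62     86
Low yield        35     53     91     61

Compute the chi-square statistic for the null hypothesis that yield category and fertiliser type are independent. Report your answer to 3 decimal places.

Row totals: 242, 240. Column totals: 91, 91, 153, 147. Grand total N = 482.
Expected counts (row total × column total / N):
  High yield, F1: 242×91/482 = 45.6888
  High yield, F2: 242×91/482 = 45.6888
  High yield, F3: 242×153/482 = 76.8174
  High yield, F4: 242×147/482 = 73.8050
  Low yield, F1: 240×91/482 = 45.3112
  Low yield, F2: 240×91/482 = 45.3112
  Low yield, F3: 240×153/482 = 76.1826
  Low yield, F4: 240×147/482 = 73.1950
Contributions (O − E)²/E:
  (56 − 45.6888)²/45.6888 = 2.3271
  (38 − 45.6888)²/45.6888 = 1.2939
  (62 − 76.8174)²/76.8174 = 2.8581
  (86 − 73.8050)²/73.8050 = 2.0150
  (35 − 45.3112)²/45.3112 = 2.3465
  (53 − 45.3112)²/45.3112 = 1.3047
  (91 − 76.1826)²/76.1826 = 2.8820
  (61 − 73.1950)²/73.1950 = 2.0318
χ² = 2.3271 + 1.2939 + 2.8581 + 2.0150 + 2.3465 + 1.3047 + 2.8820 + 2.0318 = 17.059

17.059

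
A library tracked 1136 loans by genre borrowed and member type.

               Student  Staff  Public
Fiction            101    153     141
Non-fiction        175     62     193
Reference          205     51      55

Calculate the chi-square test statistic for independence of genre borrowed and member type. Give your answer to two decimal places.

Row totals: 395, 430, 311. Column totals: 481, 266, 389. Grand total N = 1136.
Expected counts (row total × column total / N):
  Fiction, Student: 395×481/1136 = 167.249
  Fiction, Staff: 395×266/1136 = 92.491
  Fiction, Public: 395×389/1136 = 135.260
  Non-fiction, Student: 430×481/1136 = 182.069
  Non-fiction, Staff: 430×266/1136 = 100.687
  Non-fiction, Public: 430×389/1136 = 147.245
  Reference, Student: 311×481/1136 = 131.682
  Reference, Staff: 311×266/1136 = 72.822
  Reference, Public: 311×389/1136 = 106.496
Contributions (O − E)²/E:
  (101 − 167.249)²/167.249 = 26.2419
  (153 − 92.491)²/92.491 = 39.5859
  (141 − 135.260)²/135.260 = 0.2436
  (175 − 182.069)²/182.069 = 0.2745
  (62 − 100.687)²/100.687 = 14.8647
  (193 − 147.245)²/147.245 = 14.2179
  (205 − 131.682)²/131.682 = 40.8220
  (51 − 72.822)²/72.822 = 6.5392
  (55 − 106.496)²/106.496 = 24.9008
χ² = 26.2419 + 39.5859 + 0.2436 + 0.2745 + 14.8647 + 14.2179 + 40.8220 + 6.5392 + 24.9008 = 167.69

167.69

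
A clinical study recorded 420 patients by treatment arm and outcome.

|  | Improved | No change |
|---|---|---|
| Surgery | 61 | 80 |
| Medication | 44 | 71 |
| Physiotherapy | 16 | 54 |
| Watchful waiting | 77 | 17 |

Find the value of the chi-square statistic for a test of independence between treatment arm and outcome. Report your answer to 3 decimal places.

Row totals: 141, 115, 70, 94. Column totals: 198, 222. Grand total N = 420.
Expected counts (row total × column total / N):
  Surgery, Improved: 141×198/420 = 66.4714
  Surgery, No change: 141×222/420 = 74.5286
  Medication, Improved: 115×198/420 = 54.2143
  Medication, No change: 115×222/420 = 60.7857
  Physiotherapy, Improved: 70×198/420 = 33.0000
  Physiotherapy, No change: 70×222/420 = 37.0000
  Watchful waiting, Improved: 94×198/420 = 44.3143
  Watchful waiting, No change: 94×222/420 = 49.6857
Contributions (O − E)²/E:
  (61 − 66.4714)²/66.4714 = 0.4504
  (80 − 74.5286)²/74.5286 = 0.4017
  (44 − 54.2143)²/54.2143 = 1.9244
  (71 − 60.7857)²/60.7857 = 1.7164
  (16 − 33.0000)²/33.0000 = 8.7576
  (54 − 37.0000)²/37.0000 = 7.8108
  (77 − 44.3143)²/44.3143 = 24.1086
  (17 − 49.6857)²/49.6857 = 21.5023
χ² = 0.4504 + 0.4017 + 1.9244 + 1.7164 + 8.7576 + 7.8108 + 24.1086 + 21.5023 = 66.672

66.672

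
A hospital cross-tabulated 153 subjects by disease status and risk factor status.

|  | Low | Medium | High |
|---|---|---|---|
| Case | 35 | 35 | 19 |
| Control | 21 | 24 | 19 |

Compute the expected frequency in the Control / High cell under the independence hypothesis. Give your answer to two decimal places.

Row total (Control) = 64; column total (High) = 38; grand total N = 153.
Expected count = (row total × column total) / N = 64 × 38 / 153 = 15.90.

15.90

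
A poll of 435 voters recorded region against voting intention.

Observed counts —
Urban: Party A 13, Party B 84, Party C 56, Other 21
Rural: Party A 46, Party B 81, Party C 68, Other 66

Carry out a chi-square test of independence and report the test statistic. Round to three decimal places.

Row totals: 174, 261. Column totals: 59, 165, 124, 87. Grand total N = 435.
Expected counts (row total × column total / N):
  Urban, Party A: 174×59/435 = 23.6000
  Urban, Party B: 174×165/435 = 66.0000
  Urban, Party C: 174×124/435 = 49.6000
  Urban, Other: 174×87/435 = 34.8000
  Rural, Party A: 261×59/435 = 35.4000
  Rural, Party B: 261×165/435 = 99.0000
  Rural, Party C: 261×124/435 = 74.4000
  Rural, Other: 261×87/435 = 52.2000
Contributions (O − E)²/E:
  (13 − 23.6000)²/23.6000 = 4.7610
  (84 − 66.0000)²/66.0000 = 4.9091
  (56 − 49.6000)²/49.6000 = 0.8258
  (21 − 34.8000)²/34.8000 = 5.4724
  (46 − 35.4000)²/35.4000 = 3.1740
  (81 − 99.0000)²/99.0000 = 3.2727
  (68 − 74.4000)²/74.4000 = 0.5505
  (66 − 52.2000)²/52.2000 = 3.6483
χ² = 4.7610 + 4.9091 + 0.8258 + 5.4724 + 3.1740 + 3.2727 + 0.5505 + 3.6483 = 26.614

26.614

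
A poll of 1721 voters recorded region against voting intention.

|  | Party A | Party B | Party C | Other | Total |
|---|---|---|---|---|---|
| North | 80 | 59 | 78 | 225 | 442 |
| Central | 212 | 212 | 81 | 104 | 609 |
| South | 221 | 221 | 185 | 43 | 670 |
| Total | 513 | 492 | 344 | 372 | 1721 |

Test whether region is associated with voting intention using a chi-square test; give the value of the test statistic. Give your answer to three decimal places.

Grand total N = 1721.
Expected counts (row total × column total / N):
  North, Party A: 442×513/1721 = 131.75247
  North, Party B: 442×492/1721 = 126.35909
  North, Party C: 442×344/1721 = 88.34863
  North, Other: 442×372/1721 = 95.53980
  Central, Party A: 609×513/1721 = 181.53225
  Central, Party B: 609×492/1721 = 174.10110
  Central, Party C: 609×344/1721 = 121.72923
  Central, Other: 609×372/1721 = 131.63742
  South, Party A: 670×513/1721 = 199.71528
  South, Party B: 670×492/1721 = 191.53980
  South, Party C: 670×344/1721 = 133.92214
  South, Other: 670×372/1721 = 144.82278
Contributions (O − E)²/E:
  (80 − 131.75247)²/131.75247 = 20.3284
  (59 − 126.35909)²/126.35909 = 35.9076
  (78 − 88.34863)²/88.34863 = 1.2122
  (225 − 95.53980)²/95.53980 = 175.4237
  (212 − 181.53225)²/181.53225 = 5.1136
  (212 − 174.10110)²/174.10110 = 8.2500
  (81 − 121.72923)²/121.72923 = 13.6275
  (104 − 131.63742)²/131.63742 = 5.8025
  (221 − 199.71528)²/199.71528 = 2.2684
  (221 − 191.53980)²/191.53980 = 4.5312
  (185 − 133.92214)²/133.92214 = 19.4811
  (43 − 144.82278)²/144.82278 = 71.5901
χ² = 20.3284 + 35.9076 + 1.2122 + 175.4237 + 5.1136 + 8.2500 + 13.6275 + 5.8025 + 2.2684 + 4.5312 + 19.4811 + 71.5901 = 363.536

363.536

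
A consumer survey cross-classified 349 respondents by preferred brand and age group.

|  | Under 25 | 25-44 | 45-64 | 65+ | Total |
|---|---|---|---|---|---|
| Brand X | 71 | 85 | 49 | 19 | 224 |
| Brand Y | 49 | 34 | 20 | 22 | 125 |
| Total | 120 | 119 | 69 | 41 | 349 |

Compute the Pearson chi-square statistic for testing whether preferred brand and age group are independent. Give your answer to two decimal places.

Grand total N = 349.
Expected counts (row total × column total / N):
  Brand X, Under 25: 224×120/349 = 77.020
  Brand X, 25-44: 224×119/349 = 76.378
  Brand X, 45-64: 224×69/349 = 44.287
  Brand X, 65+: 224×41/349 = 26.315
  Brand Y, Under 25: 125×120/349 = 42.980
  Brand Y, 25-44: 125×119/349 = 42.622
  Brand Y, 45-64: 125×69/349 = 24.713
  Brand Y, 65+: 125×41/349 = 14.685
Contributions (O − E)²/E:
  (71 − 77.020)²/77.020 = 0.4705
  (85 − 76.378)²/76.378 = 0.9733
  (49 − 44.287)²/44.287 = 0.5016
  (19 − 26.315)²/26.315 = 2.0334
  (49 − 42.980)²/42.980 = 0.8432
  (34 − 42.622)²/42.622 = 1.7441
  (20 − 24.713)²/24.713 = 0.8988
  (22 − 14.685)²/14.685 = 3.6438
χ² = 0.4705 + 0.9733 + 0.5016 + 2.0334 + 0.8432 + 1.7441 + 0.8988 + 3.6438 = 11.11

11.11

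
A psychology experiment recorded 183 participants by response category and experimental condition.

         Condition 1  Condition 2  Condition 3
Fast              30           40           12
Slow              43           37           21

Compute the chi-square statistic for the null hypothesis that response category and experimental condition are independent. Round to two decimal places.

Row totals: 82, 101. Column totals: 73, 77, 33. Grand total N = 183.
Expected counts (row total × column total / N):
  Fast, Condition 1: 82×73/183 = 32.710
  Fast, Condition 2: 82×77/183 = 34.503
  Fast, Condition 3: 82×33/183 = 14.787
  Slow, Condition 1: 101×73/183 = 40.290
  Slow, Condition 2: 101×77/183 = 42.497
  Slow, Condition 3: 101×33/183 = 18.213
Contributions (O − E)²/E:
  (30 − 32.710)²/32.710 = 0.2245
  (40 − 34.503)²/34.503 = 0.8758
  (12 − 14.787)²/14.787 = 0.5253
  (43 − 40.290)²/40.290 = 0.1823
  (37 − 42.497)²/42.497 = 0.7110
  (21 − 18.213)²/18.213 = 0.4265
χ² = 0.2245 + 0.8758 + 0.5253 + 0.1823 + 0.7110 + 0.4265 = 2.95

2.95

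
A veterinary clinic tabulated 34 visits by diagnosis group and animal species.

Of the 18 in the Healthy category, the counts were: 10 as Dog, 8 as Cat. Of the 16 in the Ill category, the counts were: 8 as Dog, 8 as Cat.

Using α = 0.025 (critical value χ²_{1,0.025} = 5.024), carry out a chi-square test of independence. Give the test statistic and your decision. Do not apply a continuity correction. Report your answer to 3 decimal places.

Row totals: 18, 16. Column totals: 18, 16. Grand total N = 34.
Expected counts (row total × column total / N):
  Healthy, Dog: 18×18/34 = 9.5294
  Healthy, Cat: 18×16/34 = 8.4706
  Ill, Dog: 16×18/34 = 8.4706
  Ill, Cat: 16×16/34 = 7.5294
Contributions (O − E)²/E:
  (10 − 9.5294)²/9.5294 = 0.0232
  (8 − 8.4706)²/8.4706 = 0.0261
  (8 − 8.4706)²/8.4706 = 0.0261
  (8 − 7.5294)²/7.5294 = 0.0294
χ² = 0.0232 + 0.0261 + 0.0261 + 0.0294 = 0.105
df = (2−1)(2−1) = 1. Since 0.105 < 5.024, fail to reject the null hypothesis of independence at α = 0.025.

0.105; fail to reject H₀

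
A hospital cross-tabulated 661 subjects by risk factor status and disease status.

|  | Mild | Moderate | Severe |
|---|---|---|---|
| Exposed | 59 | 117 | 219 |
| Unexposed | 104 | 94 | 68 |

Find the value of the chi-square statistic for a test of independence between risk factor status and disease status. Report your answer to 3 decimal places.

Row totals: 395, 266. Column totals: 163, 211, 287. Grand total N = 661.
Expected counts (row total × column total / N):
  Exposed, Mild: 395×163/661 = 97.4054
  Exposed, Moderate: 395×211/661 = 126.0893
  Exposed, Severe: 395×287/661 = 171.5053
  Unexposed, Mild: 266×163/661 = 65.5946
  Unexposed, Moderate: 266×211/661 = 84.9107
  Unexposed, Severe: 266×287/661 = 115.4947
Contributions (O − E)²/E:
  (59 − 97.4054)²/97.4054 = 15.1426
  (117 − 126.0893)²/126.0893 = 0.6552
  (219 − 171.5053)²/171.5053 = 13.1526
  (104 − 65.5946)²/65.5946 = 22.4862
  (94 − 84.9107)²/84.9107 = 0.9730
  (68 − 115.4947)²/115.4947 = 19.5312
χ² = 15.1426 + 0.6552 + 13.1526 + 22.4862 + 0.9730 + 19.5312 = 71.941

71.941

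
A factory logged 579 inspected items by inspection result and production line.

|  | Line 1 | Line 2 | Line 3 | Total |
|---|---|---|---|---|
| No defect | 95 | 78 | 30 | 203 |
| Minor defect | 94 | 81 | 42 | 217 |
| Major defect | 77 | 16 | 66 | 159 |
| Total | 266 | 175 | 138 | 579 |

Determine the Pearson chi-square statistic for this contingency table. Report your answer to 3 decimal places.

59.746

Grand total N = 579.
Expected counts (row total × column total / N):
  No defect, Line 1: 203×266/579 = 93.2608
  No defect, Line 2: 203×175/579 = 61.3558
  No defect, Line 3: 203×138/579 = 48.3834
  Minor defect, Line 1: 217×266/579 = 99.6926
  Minor defect, Line 2: 217×175/579 = 65.5872
  Minor defect, Line 3: 217×138/579 = 51.7202
  Major defect, Line 1: 159×266/579 = 73.0466
  Major defect, Line 2: 159×175/579 = 48.0570
  Major defect, Line 3: 159×138/579 = 37.8964
Contributions (O − E)²/E:
  (95 − 93.2608)²/93.2608 = 0.0324
  (78 − 61.3558)²/61.3558 = 4.5151
  (30 − 48.3834)²/48.3834 = 6.9848
  (94 − 99.6926)²/99.6926 = 0.3251
  (81 − 65.5872)²/65.5872 = 3.6220
  (42 − 51.7202)²/51.7202 = 1.8268
  (77 − 73.0466)²/73.0466 = 0.2140
  (16 − 48.0570)²/48.0570 = 21.3840
  (66 − 37.8964)²/37.8964 = 20.8414
χ² = 0.0324 + 4.5151 + 6.9848 + 0.3251 + 3.6220 + 1.8268 + 0.2140 + 21.3840 + 20.8414 = 59.746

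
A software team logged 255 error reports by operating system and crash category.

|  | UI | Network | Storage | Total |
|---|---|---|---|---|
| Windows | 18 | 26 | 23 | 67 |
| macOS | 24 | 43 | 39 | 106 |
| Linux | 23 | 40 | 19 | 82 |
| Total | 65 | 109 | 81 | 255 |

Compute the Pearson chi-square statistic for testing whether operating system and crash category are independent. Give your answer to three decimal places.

Grand total N = 255.
Expected counts (row total × column total / N):
  Windows, UI: 67×65/255 = 17.0784
  Windows, Network: 67×109/255 = 28.6392
  Windows, Storage: 67×81/255 = 21.2824
  macOS, UI: 106×65/255 = 27.0196
  macOS, Network: 106×109/255 = 45.3098
  macOS, Storage: 106×81/255 = 33.6706
  Linux, UI: 82×65/255 = 20.9020
  Linux, Network: 82×109/255 = 35.0510
  Linux, Storage: 82×81/255 = 26.0471
Contributions (O − E)²/E:
  (18 − 17.0784)²/17.0784 = 0.0497
  (26 − 28.6392)²/28.6392 = 0.2432
  (23 − 21.2824)²/21.2824 = 0.1386
  (24 − 27.0196)²/27.0196 = 0.3375
  (43 − 45.3098)²/45.3098 = 0.1177
  (39 − 33.6706)²/33.6706 = 0.8435
  (23 − 20.9020)²/20.9020 = 0.2106
  (40 − 35.0510)²/35.0510 = 0.6988
  (19 − 26.0471)²/26.0471 = 1.9066
χ² = 0.0497 + 0.2432 + 0.1386 + 0.3375 + 0.1177 + 0.8435 + 0.2106 + 0.6988 + 1.9066 = 4.546

4.546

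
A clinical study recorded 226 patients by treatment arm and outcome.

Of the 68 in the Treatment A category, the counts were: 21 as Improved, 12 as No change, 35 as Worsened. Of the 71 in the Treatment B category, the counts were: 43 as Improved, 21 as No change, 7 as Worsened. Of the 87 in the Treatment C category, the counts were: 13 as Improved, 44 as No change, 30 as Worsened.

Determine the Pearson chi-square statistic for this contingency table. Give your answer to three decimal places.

56.115

Row totals: 68, 71, 87. Column totals: 77, 77, 72. Grand total N = 226.
Expected counts (row total × column total / N):
  Treatment A, Improved: 68×77/226 = 23.1681
  Treatment A, No change: 68×77/226 = 23.1681
  Treatment A, Worsened: 68×72/226 = 21.6637
  Treatment B, Improved: 71×77/226 = 24.1903
  Treatment B, No change: 71×77/226 = 24.1903
  Treatment B, Worsened: 71×72/226 = 22.6195
  Treatment C, Improved: 87×77/226 = 29.6416
  Treatment C, No change: 87×77/226 = 29.6416
  Treatment C, Worsened: 87×72/226 = 27.7168
Contributions (O − E)²/E:
  (21 − 23.1681)²/23.1681 = 0.2029
  (12 − 23.1681)²/23.1681 = 5.3835
  (35 − 21.6637)²/21.6637 = 8.2099
  (43 − 24.1903)²/24.1903 = 14.6259
  (21 − 24.1903)²/24.1903 = 0.4207
  (7 − 22.6195)²/22.6195 = 10.7858
  (13 − 29.6416)²/29.6416 = 9.3430
  (44 − 29.6416)²/29.6416 = 6.9552
  (30 − 27.7168)²/27.7168 = 0.1881
χ² = 0.2029 + 5.3835 + 8.2099 + 14.6259 + 0.4207 + 10.7858 + 9.3430 + 6.9552 + 0.1881 = 56.115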